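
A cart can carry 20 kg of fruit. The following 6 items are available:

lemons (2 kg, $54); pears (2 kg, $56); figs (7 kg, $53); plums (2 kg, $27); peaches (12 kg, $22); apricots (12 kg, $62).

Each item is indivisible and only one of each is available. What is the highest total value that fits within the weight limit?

$199

Check high-value combinations within 20 kg:
- lemons+pears+plums+apricots: weight 2+2+2+12=18, value 54+56+27+62=199
- lemons+pears+figs+plums: weight 2+2+7+2=13, value 54+56+53+27=190
- lemons+pears+apricots: weight 2+2+12=16, value 54+56+62=172
- lemons+pears+figs: weight 2+2+7=11, value 54+56+53=163
Best: $199.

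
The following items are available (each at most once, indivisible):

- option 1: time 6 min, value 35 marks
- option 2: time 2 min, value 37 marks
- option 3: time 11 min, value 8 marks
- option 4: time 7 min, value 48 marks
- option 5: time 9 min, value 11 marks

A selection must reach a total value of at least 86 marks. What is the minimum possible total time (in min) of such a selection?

Subsets with value ≥ 86, sorted by total time:
- option 1+option 2+option 4: time 15, value 120
- option 2+option 4+option 5: time 18, value 96
- option 2+option 3+option 4: time 20, value 93
- option 1+option 4+option 5: time 22, value 94
Minimum time: 15 min.

15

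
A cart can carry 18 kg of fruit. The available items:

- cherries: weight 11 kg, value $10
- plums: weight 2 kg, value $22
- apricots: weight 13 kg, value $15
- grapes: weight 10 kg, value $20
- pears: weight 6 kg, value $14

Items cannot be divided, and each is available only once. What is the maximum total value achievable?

$56

Check high-value combinations within 18 kg:
- plums+grapes+pears: weight 2+10+6=18, value 22+20+14=56
- plums+grapes: weight 2+10=12, value 22+20=42
- plums+apricots: weight 2+13=15, value 22+15=37
Best: $56.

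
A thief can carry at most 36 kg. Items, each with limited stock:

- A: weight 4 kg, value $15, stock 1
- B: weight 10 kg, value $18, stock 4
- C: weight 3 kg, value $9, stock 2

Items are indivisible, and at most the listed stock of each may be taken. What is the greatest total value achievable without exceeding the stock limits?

$72

Top feasible selections:
- 3×B + 2×C: weight 36, value 72
- 1×A + 2×B + 2×C: weight 30, value 69
Best: $72.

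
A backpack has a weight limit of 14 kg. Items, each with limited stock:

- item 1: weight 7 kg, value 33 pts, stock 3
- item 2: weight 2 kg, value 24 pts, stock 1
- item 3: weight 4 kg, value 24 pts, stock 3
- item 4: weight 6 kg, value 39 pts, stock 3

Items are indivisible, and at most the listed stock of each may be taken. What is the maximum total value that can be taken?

Top feasible selections:
- 1×item 2 + 2×item 4: weight 14, value 102
- 1×item 2 + 3×item 3: weight 14, value 96
- 1×item 2 + 1×item 3 + 1×item 4: weight 12, value 87
Best: 102 pts.

102 pts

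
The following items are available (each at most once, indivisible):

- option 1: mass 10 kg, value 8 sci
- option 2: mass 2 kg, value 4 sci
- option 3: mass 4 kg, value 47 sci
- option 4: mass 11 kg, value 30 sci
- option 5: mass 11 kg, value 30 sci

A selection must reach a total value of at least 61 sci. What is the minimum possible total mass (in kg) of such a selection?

15

Subsets with value ≥ 61, sorted by total mass:
- option 3+option 4: mass 15, value 77
- option 3+option 5: mass 15, value 77
- option 2+option 3+option 4: mass 17, value 81
Minimum mass: 15 kg.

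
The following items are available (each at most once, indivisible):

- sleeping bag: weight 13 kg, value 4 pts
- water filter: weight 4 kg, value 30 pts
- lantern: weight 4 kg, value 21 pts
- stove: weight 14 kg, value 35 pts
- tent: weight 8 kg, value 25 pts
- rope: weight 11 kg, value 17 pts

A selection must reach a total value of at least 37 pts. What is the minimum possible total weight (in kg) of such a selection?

8

Subsets with value ≥ 37, sorted by total weight:
- water filter+lantern: weight 8, value 51
- water filter+tent: weight 12, value 55
- lantern+tent: weight 12, value 46
Minimum weight: 8 kg.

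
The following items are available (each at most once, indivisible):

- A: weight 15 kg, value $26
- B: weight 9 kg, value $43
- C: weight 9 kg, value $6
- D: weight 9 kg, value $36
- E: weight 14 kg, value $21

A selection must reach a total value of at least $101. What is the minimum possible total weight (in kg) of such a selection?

Subsets with value ≥ 101, sorted by total weight:
- A+B+D: weight 33, value 105
- B+C+D+E: weight 41, value 106
- A+B+C+D: weight 42, value 111
- A+B+D+E: weight 47, value 126
Minimum weight: 33 kg.

33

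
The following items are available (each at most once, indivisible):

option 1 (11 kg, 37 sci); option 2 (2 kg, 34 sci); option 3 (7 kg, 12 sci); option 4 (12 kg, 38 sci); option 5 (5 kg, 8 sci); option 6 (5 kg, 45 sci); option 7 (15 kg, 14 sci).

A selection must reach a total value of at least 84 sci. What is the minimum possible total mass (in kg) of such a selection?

Subsets with value ≥ 84, sorted by total mass:
- option 2+option 5+option 6: mass 12, value 87
- option 2+option 3+option 6: mass 14, value 91
- option 1+option 2+option 6: mass 18, value 116
Minimum mass: 12 kg.

12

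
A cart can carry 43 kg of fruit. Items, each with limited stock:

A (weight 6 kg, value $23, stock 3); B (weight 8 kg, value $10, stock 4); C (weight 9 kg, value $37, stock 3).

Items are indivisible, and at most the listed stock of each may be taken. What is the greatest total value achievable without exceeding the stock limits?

$157

Top feasible selections:
- 2×A + 3×C: weight 39, value 157
- 1×A + 1×B + 3×C: weight 41, value 144
- 3×A + 2×C: weight 36, value 143
Best: $157.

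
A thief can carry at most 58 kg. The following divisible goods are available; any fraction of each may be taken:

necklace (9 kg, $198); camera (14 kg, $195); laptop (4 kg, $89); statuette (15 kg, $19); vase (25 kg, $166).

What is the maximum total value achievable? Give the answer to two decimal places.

Take in order of value per unit:
- laptop (89/4 per unit): all 4 → value 89, running total 89.00
- necklace (198/9 per unit): all 9 → value 198, running total 287.00
- camera (195/14 per unit): all 14 → value 195, running total 482.00
- vase (166/25 per unit): all 25 → value 166, running total 648.00
- statuette (19/15 per unit): 6 of 15 → value 6×19/15 = 7.6000, running total 655.60
Total 655.60.

655.60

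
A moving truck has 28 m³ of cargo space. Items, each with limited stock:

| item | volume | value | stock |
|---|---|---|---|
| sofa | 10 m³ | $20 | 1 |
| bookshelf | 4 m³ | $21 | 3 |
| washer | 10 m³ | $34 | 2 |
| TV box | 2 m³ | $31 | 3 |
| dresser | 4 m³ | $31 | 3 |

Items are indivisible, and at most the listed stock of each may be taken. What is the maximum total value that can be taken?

Best selections within volume 28 and stock limits:
- 2×bookshelf + 3×TV box + 3×dresser: volume 26, value 228
- 1×washer + 3×TV box + 3×dresser: volume 28, value 220
- 3×bookshelf + 3×TV box + 2×dresser: volume 26, value 218
- 3×bookshelf + 2×TV box + 3×dresser: volume 28, value 218
Best: $228.

$228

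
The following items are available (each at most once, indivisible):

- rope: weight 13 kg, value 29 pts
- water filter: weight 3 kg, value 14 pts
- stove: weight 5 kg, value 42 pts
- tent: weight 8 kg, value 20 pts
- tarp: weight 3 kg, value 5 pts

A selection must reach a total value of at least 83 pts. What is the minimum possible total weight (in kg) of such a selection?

Subsets with value ≥ 83, sorted by total weight:
- rope+water filter+stove: weight 21, value 85
- rope+water filter+stove+tarp: weight 24, value 90
- rope+stove+tent: weight 26, value 91
Minimum weight: 21 kg.

21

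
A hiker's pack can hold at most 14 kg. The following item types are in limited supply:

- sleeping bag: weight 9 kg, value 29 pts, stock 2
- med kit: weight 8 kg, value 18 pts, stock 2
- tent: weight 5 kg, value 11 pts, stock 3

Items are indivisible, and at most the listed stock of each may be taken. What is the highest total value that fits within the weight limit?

40 pts

Best selections within weight 14 and stock limits:
- 1×sleeping bag + 1×tent: weight 14, value 40
- 1×sleeping bag: weight 9, value 29
- 1×med kit + 1×tent: weight 13, value 29
Best: 40 pts.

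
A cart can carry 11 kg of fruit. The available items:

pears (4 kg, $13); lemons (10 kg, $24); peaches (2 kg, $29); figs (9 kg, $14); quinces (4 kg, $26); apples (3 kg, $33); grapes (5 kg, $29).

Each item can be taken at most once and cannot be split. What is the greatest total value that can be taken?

Check high-value combinations within 11 kg:
- peaches+apples+grapes: weight 2+3+5=10, value 29+33+29=91
- peaches+quinces+apples: weight 2+4+3=9, value 29+26+33=88
- peaches+quinces+grapes: weight 2+4+5=11, value 29+26+29=84
- pears+peaches+apples: weight 4+2+3=9, value 13+29+33=75
- pears+quinces+apples: weight 4+4+3=11, value 13+26+33=72
Best: $91.

$91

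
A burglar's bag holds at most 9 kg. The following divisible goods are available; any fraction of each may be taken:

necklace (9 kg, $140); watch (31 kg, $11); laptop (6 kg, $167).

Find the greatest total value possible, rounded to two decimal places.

213.67

Take in order of value per unit:
- laptop (167/6 per unit): all 6 → value 167, running total 167.00
- necklace (140/9 per unit): 3 of 9 → value 3×140/9 = 46.6667, running total 213.67
Total 213.67.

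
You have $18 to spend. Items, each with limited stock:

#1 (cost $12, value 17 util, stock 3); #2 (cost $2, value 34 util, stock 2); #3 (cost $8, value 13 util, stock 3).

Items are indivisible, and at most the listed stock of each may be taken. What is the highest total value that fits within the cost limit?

85 util

Best selections within cost 18 and stock limits:
- 1×#1 + 2×#2: cost 16, value 85
- 2×#2 + 1×#3: cost 12, value 81
Best: 85 util.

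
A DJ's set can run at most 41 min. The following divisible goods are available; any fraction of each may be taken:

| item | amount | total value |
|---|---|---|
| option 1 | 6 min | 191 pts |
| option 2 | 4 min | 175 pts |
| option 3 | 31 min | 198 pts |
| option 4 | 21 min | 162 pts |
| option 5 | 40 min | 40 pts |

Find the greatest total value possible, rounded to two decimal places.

Take in order of value per unit:
- option 2 (175/4 per unit): all 4 → value 175, running total 175.00
- option 1 (191/6 per unit): all 6 → value 191, running total 366.00
- option 4 (162/21 per unit): all 21 → value 162, running total 528.00
- option 3 (198/31 per unit): 10 of 31 → value 10×198/31 = 63.8710, running total 591.87
Total 591.87.

591.87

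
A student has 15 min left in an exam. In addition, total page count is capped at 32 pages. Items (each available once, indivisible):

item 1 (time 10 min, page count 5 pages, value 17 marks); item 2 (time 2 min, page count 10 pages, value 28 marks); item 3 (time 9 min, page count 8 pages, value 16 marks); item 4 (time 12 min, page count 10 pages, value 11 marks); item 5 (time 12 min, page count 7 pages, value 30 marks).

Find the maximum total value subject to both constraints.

Feasible sets respecting both limits:
- item 2+item 5: time 14, page count 17, value 58
- item 1+item 2: time 12, page count 15, value 45
- item 2+item 3: time 11, page count 18, value 44
Best: 58 marks.

58 marks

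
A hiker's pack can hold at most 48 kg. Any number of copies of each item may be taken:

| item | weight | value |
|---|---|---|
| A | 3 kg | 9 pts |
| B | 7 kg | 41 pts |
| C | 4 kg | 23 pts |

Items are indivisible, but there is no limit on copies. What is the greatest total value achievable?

Best value-per-unit is B at 41/7; filling with it alone gives 6×41 = 246.
Optimal mix: 4×B + 5×C → weight 48, value 279.

279 pts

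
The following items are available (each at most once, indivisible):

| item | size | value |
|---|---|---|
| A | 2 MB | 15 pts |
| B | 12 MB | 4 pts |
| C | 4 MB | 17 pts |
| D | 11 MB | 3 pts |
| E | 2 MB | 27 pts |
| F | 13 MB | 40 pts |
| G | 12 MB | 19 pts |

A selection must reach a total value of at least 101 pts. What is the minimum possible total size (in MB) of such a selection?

Subsets with value ≥ 101, sorted by total size:
- A+E+F+G: size 29, value 101
- C+E+F+G: size 31, value 103
- A+C+D+E+F: size 32, value 102
- A+C+E+F+G: size 33, value 118
Minimum size: 29 MB.

29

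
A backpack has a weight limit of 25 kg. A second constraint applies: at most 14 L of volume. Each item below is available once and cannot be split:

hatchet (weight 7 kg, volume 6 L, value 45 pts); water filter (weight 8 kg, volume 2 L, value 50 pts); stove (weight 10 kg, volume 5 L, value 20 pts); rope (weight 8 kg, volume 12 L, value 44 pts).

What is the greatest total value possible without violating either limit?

Feasible sets respecting both limits:
- hatchet+water filter+stove: weight 25, volume 13, value 115
- hatchet+water filter: weight 15, volume 8, value 95
- water filter+rope: weight 16, volume 14, value 94
Best: 115 pts.

115 pts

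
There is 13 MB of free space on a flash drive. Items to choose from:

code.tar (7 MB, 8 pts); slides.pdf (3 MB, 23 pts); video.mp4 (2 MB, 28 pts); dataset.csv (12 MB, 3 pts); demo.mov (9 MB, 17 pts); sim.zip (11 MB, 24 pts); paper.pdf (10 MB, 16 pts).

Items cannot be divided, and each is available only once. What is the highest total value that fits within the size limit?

59 pts

This is a 0/1 knapsack; check combinations near the capacity.
- code.tar+slides.pdf+video.mp4: size 7+3+2=12, value 8+23+28=59
- video.mp4+sim.zip: size 2+11=13, value 28+24=52
- slides.pdf+video.mp4: size 3+2=5, value 23+28=51
Best: 59 pts.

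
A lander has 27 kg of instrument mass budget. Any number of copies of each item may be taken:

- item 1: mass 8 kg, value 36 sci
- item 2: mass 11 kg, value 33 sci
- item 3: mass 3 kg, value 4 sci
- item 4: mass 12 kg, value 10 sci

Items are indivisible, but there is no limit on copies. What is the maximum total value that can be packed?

112 sci

Best value-per-unit is item 1 at 36/8; filling with it alone gives 3×36 = 108.
Optimal mix: 3×item 1 + 1×item 3 → mass 27, value 112.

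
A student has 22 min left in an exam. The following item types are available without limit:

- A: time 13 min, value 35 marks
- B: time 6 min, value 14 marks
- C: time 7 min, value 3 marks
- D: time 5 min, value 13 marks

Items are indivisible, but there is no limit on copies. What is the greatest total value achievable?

Best value-per-unit is A at 35/13; filling with it alone gives 1×35 = 35.
Optimal mix: 2×B + 2×D → time 22, value 54.

54 marks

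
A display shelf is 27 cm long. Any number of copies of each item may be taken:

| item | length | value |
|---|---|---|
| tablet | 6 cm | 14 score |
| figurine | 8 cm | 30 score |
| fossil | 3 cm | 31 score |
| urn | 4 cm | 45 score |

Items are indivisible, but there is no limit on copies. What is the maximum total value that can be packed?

Best value-per-unit is urn at 45/4; filling with it alone gives 6×45 = 270.
Optimal mix: 1×fossil + 6×urn → length 27, value 301.

301 score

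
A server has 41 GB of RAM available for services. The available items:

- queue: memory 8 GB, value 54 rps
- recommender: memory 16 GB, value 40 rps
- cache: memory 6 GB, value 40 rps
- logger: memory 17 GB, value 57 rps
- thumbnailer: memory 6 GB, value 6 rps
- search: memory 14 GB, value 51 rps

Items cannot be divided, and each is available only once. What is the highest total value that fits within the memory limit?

162 rps

Check high-value combinations within 41 GB:
- queue+logger+search: memory 8+17+14=39, value 54+57+51=162
- queue+cache+logger+thumbnailer: memory 8+6+17+6=37, value 54+40+57+6=157
- queue+cache+logger: memory 8+6+17=31, value 54+40+57=151
- queue+cache+thumbnailer+search: memory 8+6+6+14=34, value 54+40+6+51=151
Best: 162 rps.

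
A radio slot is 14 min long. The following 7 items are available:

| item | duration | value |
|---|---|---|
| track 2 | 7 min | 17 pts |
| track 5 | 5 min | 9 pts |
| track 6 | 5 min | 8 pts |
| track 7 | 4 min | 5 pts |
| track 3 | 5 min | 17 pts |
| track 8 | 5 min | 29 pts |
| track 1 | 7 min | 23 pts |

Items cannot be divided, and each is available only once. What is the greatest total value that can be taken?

52 pts

This is a 0/1 knapsack; check combinations near the capacity.
- track 8+track 1: duration 5+7=12, value 29+23=52
- track 7+track 3+track 8: duration 4+5+5=14, value 5+17+29=51
- track 3+track 8: duration 5+5=10, value 17+29=46
- track 2+track 8: duration 7+5=12, value 17+29=46
Best: 52 pts.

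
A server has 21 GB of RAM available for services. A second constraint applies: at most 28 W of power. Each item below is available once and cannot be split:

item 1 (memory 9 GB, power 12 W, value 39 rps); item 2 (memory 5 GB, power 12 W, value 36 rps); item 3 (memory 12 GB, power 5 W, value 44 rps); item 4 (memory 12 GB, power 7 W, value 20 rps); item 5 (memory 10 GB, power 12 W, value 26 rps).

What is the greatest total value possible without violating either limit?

83 rps

Feasible sets respecting both limits:
- item 1+item 3: memory 21, power 17, value 83
- item 2+item 3: memory 17, power 17, value 80
- item 1+item 2: memory 14, power 24, value 75
Best: 83 rps.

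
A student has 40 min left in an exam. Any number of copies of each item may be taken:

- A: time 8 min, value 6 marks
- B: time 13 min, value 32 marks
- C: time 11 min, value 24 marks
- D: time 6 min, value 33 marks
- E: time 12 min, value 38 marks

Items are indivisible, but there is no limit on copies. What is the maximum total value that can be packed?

198 marks

Best value-per-unit is D at 33/6, and filling with it alone uses time 6×6=36. No mix of the others beats 6×33 = 198.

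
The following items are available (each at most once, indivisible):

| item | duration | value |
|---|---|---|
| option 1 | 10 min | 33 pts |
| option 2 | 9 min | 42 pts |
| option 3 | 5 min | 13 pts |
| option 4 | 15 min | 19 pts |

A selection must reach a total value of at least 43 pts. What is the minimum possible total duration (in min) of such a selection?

Subsets with value ≥ 43, sorted by total duration:
- option 2+option 3: duration 14, value 55
- option 1+option 3: duration 15, value 46
Minimum duration: 14 min.

14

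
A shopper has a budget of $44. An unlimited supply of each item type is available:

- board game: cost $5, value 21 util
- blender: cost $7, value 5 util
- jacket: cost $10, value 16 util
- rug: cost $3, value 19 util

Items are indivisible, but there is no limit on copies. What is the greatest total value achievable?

268 util

Best value-per-unit is rug at 19/3; filling with it alone gives 14×19 = 266.
Optimal mix: 1×board game + 13×rug → cost 44, value 268.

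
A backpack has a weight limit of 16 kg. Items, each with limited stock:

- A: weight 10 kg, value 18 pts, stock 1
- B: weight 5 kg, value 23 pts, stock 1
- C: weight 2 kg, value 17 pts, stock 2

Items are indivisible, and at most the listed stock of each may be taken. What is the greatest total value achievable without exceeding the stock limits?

Best selections within weight 16 and stock limits:
- 1×B + 2×C: weight 9, value 57
- 1×A + 2×C: weight 14, value 52
- 1×A + 1×B: weight 15, value 41
- 1×B + 1×C: weight 7, value 40
Best: 57 pts.

57 pts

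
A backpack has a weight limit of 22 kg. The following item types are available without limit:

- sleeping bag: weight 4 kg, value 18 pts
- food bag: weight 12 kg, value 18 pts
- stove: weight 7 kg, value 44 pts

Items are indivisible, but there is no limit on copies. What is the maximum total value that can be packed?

132 pts

Best value-per-unit is stove at 44/7, and filling with it alone uses weight 3×7=21. No mix of the others beats 3×44 = 132.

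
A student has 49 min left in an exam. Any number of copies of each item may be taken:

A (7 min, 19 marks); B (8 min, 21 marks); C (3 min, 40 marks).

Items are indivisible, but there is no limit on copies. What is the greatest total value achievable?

640 marks

Best value-per-unit is C at 40/3, and filling with it alone uses time 16×3=48. No mix of the others beats 16×40 = 640.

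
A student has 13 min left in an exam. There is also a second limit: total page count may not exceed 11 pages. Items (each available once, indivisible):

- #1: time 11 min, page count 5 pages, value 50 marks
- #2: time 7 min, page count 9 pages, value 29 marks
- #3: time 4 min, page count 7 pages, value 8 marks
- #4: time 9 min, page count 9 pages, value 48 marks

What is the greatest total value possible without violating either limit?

Feasible sets respecting both limits:
- #1: time 11, page count 5, value 50
- #4: time 9, page count 9, value 48
- #2: time 7, page count 9, value 29
Best: 50 marks.

50 marks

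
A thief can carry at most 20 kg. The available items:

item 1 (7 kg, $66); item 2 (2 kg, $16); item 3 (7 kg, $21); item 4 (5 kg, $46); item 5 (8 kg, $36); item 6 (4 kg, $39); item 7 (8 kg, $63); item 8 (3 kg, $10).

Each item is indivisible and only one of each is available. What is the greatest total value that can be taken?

This is a 0/1 knapsack; check combinations near the capacity.
- item 1+item 4+item 7: weight 7+5+8=20, value 66+46+63=175
- item 1+item 6+item 7: weight 7+4+8=19, value 66+39+63=168
- item 1+item 2+item 4+item 6: weight 7+2+5+4=18, value 66+16+46+39=167
Best: $175.

$175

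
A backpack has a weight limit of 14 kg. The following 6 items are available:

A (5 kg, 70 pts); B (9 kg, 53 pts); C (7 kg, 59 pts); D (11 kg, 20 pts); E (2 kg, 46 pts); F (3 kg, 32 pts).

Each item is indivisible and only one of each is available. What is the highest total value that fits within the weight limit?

Check high-value combinations within 14 kg:
- A+C+E: weight 5+7+2=14, value 70+59+46=175
- A+E+F: weight 5+2+3=10, value 70+46+32=148
- C+E+F: weight 7+2+3=12, value 59+46+32=137
- B+E+F: weight 9+2+3=14, value 53+46+32=131
- A+C: weight 5+7=12, value 70+59=129
Best: 175 pts.

175 pts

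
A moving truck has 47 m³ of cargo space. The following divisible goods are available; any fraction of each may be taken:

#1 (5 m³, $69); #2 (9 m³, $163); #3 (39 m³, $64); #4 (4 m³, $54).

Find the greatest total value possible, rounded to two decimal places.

Take in order of value per unit:
- #2 (163/9 per unit): all 9 → value 163, running total 163.00
- #1 (69/5 per unit): all 5 → value 69, running total 232.00
- #4 (54/4 per unit): all 4 → value 54, running total 286.00
- #3 (64/39 per unit): 29 of 39 → value 29×64/39 = 47.5897, running total 333.59
Total 333.59.

333.59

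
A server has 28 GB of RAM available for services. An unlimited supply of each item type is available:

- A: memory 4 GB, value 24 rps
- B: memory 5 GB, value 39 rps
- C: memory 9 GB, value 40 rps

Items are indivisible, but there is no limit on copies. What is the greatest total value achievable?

Best value-per-unit is B at 39/5; filling with it alone gives 5×39 = 195.
Optimal mix: 2×A + 4×B → memory 28, value 204.

204 rps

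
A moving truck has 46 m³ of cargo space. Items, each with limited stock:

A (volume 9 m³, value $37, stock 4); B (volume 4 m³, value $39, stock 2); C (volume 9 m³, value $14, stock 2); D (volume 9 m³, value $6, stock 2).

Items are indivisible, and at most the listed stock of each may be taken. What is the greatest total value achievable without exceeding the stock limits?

$226

Top feasible selections:
- 4×A + 2×B: volume 44, value 226
- 3×A + 2×B + 1×C: volume 44, value 203
Best: $226.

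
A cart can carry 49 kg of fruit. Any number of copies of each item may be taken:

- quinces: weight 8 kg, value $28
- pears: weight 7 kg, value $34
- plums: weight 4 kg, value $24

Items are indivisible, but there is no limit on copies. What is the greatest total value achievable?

Best value-per-unit is plums at 24/4, and filling with it alone uses weight 12×4=48. No mix of the others beats 12×24 = 288.

$288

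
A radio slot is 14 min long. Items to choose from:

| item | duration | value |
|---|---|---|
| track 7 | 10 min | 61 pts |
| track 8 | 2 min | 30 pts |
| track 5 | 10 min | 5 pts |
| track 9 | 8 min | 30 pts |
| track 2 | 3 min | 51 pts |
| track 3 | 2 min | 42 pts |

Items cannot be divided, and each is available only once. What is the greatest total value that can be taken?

133 pts

This is a 0/1 knapsack; check combinations near the capacity.
- track 7+track 8+track 3: duration 10+2+2=14, value 61+30+42=133
- track 8+track 2+track 3: duration 2+3+2=7, value 30+51+42=123
- track 9+track 2+track 3: duration 8+3+2=13, value 30+51+42=123
Best: 133 pts.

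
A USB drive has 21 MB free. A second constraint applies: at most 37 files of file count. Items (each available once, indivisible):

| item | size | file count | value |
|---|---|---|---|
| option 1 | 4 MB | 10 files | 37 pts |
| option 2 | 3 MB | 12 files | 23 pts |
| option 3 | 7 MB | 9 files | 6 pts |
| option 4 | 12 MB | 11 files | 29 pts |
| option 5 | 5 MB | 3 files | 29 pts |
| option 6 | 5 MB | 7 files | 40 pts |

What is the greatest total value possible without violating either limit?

Feasible sets respecting both limits:
- option 1+option 2+option 5+option 6: size 17, file count 32, value 129
- option 1+option 3+option 5+option 6: size 21, file count 29, value 112
- option 1+option 4+option 6: size 21, file count 28, value 106
- option 1+option 5+option 6: size 14, file count 20, value 106
Best: 129 pts.

129 pts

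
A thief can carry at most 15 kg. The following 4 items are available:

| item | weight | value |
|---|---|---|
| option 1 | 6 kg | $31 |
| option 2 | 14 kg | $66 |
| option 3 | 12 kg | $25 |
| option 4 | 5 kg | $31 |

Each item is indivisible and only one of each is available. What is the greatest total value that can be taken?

$66

This is a 0/1 knapsack; check combinations near the capacity.
- option 2: weight 14, value 66
- option 1+option 4: weight 6+5=11, value 31+31=62
- option 4: weight 5, value 31
- option 1: weight 6, value 31
- option 3: weight 12, value 25
Best: $66.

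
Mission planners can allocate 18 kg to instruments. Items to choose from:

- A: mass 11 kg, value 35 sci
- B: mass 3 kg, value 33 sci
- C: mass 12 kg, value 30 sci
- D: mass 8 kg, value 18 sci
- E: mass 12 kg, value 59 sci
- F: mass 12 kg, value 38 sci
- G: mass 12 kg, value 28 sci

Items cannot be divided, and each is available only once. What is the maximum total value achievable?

Check high-value combinations within 18 kg:
- B+E: mass 3+12=15, value 33+59=92
- B+F: mass 3+12=15, value 33+38=71
- A+B: mass 11+3=14, value 35+33=68
Best: 92 sci.

92 sci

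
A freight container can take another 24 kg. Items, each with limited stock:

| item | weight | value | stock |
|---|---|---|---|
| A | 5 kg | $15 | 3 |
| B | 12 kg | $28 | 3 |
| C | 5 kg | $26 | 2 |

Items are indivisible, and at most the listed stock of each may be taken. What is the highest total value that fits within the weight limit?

Top feasible selections:
- 2×A + 2×C: weight 20, value 82
- 1×B + 2×C: weight 22, value 80
- 3×A + 1×C: weight 20, value 71
- 1×A + 1×B + 1×C: weight 22, value 69
Best: $82.

$82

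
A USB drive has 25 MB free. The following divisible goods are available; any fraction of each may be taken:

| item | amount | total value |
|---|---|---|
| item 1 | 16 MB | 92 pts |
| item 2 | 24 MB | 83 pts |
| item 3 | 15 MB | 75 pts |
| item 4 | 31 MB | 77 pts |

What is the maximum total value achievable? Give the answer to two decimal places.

Take in order of value per unit:
- item 1 (92/16 per unit): all 16 → value 92, running total 92.00
- item 3 (75/15 per unit): 9 of 15 → value 9×75/15 = 45.0000, running total 137.00
Total 137.00.

137.00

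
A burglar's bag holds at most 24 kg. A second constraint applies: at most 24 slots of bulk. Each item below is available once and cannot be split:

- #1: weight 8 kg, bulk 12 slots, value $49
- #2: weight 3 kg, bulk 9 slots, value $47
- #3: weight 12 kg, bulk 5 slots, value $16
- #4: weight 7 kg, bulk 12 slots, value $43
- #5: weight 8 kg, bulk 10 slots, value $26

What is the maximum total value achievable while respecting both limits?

Feasible sets respecting both limits:
- #1+#2: weight 11, bulk 21, value 96
- #1+#4: weight 15, bulk 24, value 92
- #2+#4: weight 10, bulk 21, value 90
Best: $96.

$96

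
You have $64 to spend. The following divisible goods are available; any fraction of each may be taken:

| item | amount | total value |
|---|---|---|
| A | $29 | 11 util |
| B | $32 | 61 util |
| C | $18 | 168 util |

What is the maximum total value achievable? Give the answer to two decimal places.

Take in order of value per unit:
- C (168/18 per unit): all 18 → value 168, running total 168.00
- B (61/32 per unit): all 32 → value 61, running total 229.00
- A (11/29 per unit): 14 of 29 → value 14×11/29 = 5.3103, running total 234.31
Total 234.31.

234.31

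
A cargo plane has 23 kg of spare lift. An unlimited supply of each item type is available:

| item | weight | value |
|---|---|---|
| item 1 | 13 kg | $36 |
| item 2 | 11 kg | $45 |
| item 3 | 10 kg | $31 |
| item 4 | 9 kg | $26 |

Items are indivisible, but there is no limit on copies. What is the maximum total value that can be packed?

Best value-per-unit is item 2 at 45/11, and filling with it alone uses weight 2×11=22. No mix of the others beats 2×45 = 90.

$90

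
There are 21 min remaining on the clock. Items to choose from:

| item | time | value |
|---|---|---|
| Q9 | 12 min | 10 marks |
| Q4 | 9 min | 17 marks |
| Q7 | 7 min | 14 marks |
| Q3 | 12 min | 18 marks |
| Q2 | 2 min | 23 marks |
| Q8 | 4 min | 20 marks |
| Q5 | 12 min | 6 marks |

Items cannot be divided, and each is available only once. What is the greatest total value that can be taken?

Check high-value combinations within 21 min:
- Q3+Q2+Q8: time 12+2+4=18, value 18+23+20=61
- Q4+Q2+Q8: time 9+2+4=15, value 17+23+20=60
- Q7+Q2+Q8: time 7+2+4=13, value 14+23+20=57
Best: 61 marks.

61 marks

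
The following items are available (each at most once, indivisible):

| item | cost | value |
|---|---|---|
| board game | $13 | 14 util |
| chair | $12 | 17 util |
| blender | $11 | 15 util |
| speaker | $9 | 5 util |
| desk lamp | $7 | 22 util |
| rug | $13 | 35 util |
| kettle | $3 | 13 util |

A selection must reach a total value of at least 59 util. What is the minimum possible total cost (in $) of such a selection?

Subsets with value ≥ 59, sorted by total cost:
- desk lamp+rug+kettle: cost 23, value 70
- blender+rug+kettle: cost 27, value 63
- chair+rug+kettle: cost 28, value 65
- speaker+desk lamp+rug: cost 29, value 62
Minimum cost: 23 $.

23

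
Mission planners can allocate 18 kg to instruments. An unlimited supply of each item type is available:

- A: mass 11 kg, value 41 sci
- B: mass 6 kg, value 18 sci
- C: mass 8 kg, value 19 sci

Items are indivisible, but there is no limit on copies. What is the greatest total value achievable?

59 sci

Best value-per-unit is A at 41/11; filling with it alone gives 1×41 = 41.
Optimal mix: 1×A + 1×B → mass 17, value 59.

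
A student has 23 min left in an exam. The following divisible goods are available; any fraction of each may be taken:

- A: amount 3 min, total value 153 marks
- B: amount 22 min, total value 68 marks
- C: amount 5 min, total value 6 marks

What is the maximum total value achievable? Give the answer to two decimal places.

214.82

Take in order of value per unit:
- A (153/3 per unit): all 3 → value 153, running total 153.00
- B (68/22 per unit): 20 of 22 → value 20×68/22 = 61.8182, running total 214.82
Total 214.82.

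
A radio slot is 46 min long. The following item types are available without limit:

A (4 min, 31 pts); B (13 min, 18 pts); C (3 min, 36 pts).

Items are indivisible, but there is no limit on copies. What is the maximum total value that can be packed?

Best value-per-unit is C at 36/3, and filling with it alone uses duration 15×3=45. No mix of the others beats 15×36 = 540.

540 pts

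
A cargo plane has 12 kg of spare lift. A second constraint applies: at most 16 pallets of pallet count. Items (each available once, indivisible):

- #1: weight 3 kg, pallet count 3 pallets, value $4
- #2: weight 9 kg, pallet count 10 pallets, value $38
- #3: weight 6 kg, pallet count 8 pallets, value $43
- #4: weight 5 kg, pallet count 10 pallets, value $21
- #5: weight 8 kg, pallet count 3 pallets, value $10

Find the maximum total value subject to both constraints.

Feasible sets respecting both limits:
- #1+#3: weight 9, pallet count 11, value 47
- #3: weight 6, pallet count 8, value 43
- #1+#2: weight 12, pallet count 13, value 42
- #2: weight 9, pallet count 10, value 38
Best: $47.

$47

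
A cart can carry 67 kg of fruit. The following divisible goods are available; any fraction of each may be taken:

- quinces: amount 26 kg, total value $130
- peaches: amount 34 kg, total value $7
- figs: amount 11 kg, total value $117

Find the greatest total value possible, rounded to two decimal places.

253.18

Take in order of value per unit:
- figs (117/11 per unit): all 11 → value 117, running total 117.00
- quinces (130/26 per unit): all 26 → value 130, running total 247.00
- peaches (7/34 per unit): 30 of 34 → value 30×7/34 = 6.1765, running total 253.18
Total 253.18.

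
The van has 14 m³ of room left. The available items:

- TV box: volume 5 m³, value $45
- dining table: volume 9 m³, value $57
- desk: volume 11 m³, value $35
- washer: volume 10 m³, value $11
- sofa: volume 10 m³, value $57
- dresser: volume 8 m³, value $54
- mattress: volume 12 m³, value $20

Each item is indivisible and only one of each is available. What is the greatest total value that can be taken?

Check high-value combinations within 14 m³:
- TV box+dining table: volume 5+9=14, value 45+57=102
- TV box+dresser: volume 5+8=13, value 45+54=99
- dining table: volume 9, value 57
- sofa: volume 10, value 57
Best: $102.

$102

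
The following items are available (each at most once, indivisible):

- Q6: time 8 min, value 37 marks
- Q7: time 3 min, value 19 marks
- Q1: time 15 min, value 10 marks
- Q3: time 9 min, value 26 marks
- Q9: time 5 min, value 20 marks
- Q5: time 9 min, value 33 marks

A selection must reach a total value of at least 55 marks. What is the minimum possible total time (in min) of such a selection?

Subsets with value ≥ 55, sorted by total time:
- Q6+Q7: time 11, value 56
- Q6+Q9: time 13, value 57
Minimum time: 11 min.

11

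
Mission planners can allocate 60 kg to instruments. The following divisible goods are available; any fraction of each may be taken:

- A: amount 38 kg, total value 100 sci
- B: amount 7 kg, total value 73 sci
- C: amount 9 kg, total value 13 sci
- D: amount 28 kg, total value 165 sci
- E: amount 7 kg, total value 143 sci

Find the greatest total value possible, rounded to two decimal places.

428.37

Take in order of value per unit:
- E (143/7 per unit): all 7 → value 143, running total 143.00
- B (73/7 per unit): all 7 → value 73, running total 216.00
- D (165/28 per unit): all 28 → value 165, running total 381.00
- A (100/38 per unit): 18 of 38 → value 18×100/38 = 47.3684, running total 428.37
Total 428.37.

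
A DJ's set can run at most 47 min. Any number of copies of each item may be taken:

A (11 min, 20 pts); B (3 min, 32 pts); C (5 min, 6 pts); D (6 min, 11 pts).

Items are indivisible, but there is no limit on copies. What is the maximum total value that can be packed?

Best value-per-unit is B at 32/3, and filling with it alone uses duration 15×3=45. No mix of the others beats 15×32 = 480.

480 pts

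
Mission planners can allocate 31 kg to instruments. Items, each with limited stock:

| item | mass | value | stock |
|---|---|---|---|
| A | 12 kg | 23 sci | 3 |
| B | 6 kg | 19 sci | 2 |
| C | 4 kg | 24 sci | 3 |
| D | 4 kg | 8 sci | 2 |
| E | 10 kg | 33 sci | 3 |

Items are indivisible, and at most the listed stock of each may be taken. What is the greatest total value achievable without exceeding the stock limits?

Top feasible selections:
- 1×B + 3×C + 1×E: mass 28, value 124
- 3×C + 2×D + 1×E: mass 30, value 121
Best: 124 sci.

124 sci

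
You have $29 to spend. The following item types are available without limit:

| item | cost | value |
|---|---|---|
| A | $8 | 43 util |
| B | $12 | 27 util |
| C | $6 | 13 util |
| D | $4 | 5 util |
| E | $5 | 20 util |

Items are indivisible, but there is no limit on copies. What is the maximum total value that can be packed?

149 util

Best value-per-unit is A at 43/8; filling with it alone gives 3×43 = 129.
Optimal mix: 3×A + 1×E → cost 29, value 149.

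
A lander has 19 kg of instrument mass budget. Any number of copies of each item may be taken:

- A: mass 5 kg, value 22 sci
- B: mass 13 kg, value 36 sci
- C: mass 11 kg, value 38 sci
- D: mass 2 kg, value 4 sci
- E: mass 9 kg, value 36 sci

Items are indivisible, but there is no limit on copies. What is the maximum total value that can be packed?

80 sci

Best value-per-unit is A at 22/5; filling with it alone gives 3×22 = 66.
Optimal mix: 2×A + 1×E → mass 19, value 80.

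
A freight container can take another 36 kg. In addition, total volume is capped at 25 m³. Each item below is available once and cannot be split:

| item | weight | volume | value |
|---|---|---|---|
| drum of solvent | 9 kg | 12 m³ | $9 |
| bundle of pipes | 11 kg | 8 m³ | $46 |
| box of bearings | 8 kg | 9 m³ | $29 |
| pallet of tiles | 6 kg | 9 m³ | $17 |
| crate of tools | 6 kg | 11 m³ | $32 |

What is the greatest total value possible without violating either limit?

Feasible sets respecting both limits:
- bundle of pipes+crate of tools: weight 17, volume 19, value 78
- bundle of pipes+box of bearings: weight 19, volume 17, value 75
- bundle of pipes+pallet of tiles: weight 17, volume 17, value 63
Best: $78.

$78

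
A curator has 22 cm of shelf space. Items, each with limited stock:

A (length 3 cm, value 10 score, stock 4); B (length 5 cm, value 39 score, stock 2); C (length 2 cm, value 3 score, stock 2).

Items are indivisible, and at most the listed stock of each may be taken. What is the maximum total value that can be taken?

118 score

Top feasible selections:
- 4×A + 2×B: length 22, value 118
- 3×A + 2×B + 1×C: length 21, value 111
Best: 118 score.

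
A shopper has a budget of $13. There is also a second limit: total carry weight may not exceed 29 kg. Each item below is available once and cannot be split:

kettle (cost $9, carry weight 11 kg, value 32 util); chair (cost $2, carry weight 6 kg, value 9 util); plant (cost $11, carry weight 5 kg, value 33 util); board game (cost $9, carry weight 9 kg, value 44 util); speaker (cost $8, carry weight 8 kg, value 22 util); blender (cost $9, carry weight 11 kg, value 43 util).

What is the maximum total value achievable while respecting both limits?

53 util

Feasible sets respecting both limits:
- chair+board game: cost 11, carry weight 15, value 53
- chair+blender: cost 11, carry weight 17, value 52
- board game: cost 9, carry weight 9, value 44
- blender: cost 9, carry weight 11, value 43
Best: 53 util.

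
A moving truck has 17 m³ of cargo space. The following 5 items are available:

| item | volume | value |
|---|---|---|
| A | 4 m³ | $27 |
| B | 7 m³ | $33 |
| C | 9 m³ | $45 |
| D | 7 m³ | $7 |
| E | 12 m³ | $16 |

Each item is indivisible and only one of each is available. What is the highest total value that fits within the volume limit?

Check high-value combinations within 17 m³:
- B+C: volume 7+9=16, value 33+45=78
- A+C: volume 4+9=13, value 27+45=72
- A+B: volume 4+7=11, value 27+33=60
Best: $78.

$78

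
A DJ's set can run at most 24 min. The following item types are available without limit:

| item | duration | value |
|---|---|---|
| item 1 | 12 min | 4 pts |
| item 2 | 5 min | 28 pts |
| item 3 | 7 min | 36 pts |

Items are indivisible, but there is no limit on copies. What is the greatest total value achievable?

128 pts

Best value-per-unit is item 2 at 28/5; filling with it alone gives 4×28 = 112.
Optimal mix: 2×item 2 + 2×item 3 → duration 24, value 128.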